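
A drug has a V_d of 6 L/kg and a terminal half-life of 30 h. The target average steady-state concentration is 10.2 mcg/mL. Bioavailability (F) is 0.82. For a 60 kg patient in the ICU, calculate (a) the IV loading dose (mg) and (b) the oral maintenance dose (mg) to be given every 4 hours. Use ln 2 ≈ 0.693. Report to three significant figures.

Total Vd = 6 × 60 = 360.0 L
LD = Vd × C = 360.0 × 10.2 = 3672 mg
CL = 0.693 × Vd / t½ = 0.693 × 360.0 / 30 = 8.316 L/h
D = CL × Css × τ / F = 8.316 × 10.2 × 4 / 0.82 = 413.8 mg

(a) 3670 mg; (b) 414 mg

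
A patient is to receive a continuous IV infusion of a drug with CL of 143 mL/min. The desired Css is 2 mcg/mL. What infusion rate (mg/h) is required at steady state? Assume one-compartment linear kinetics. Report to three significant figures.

CL = 143 mL/min × 60/1000 = 8.580 L/h
At steady state, infusion rate equals elimination rate: rate in = CL × Css.
R₀ = 8.580 × 2 = 17.16 mg/h

17.2 mg/h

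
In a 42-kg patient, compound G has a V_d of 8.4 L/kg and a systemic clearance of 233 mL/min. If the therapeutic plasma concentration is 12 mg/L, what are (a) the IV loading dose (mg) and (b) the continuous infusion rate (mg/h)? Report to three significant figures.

Total Vd = 8.4 × 42 = 352.8 L
LD = Vd · C_target = 352.8 × 12 = 4234 mg
Convert clearance: 233 mL/min × 60 min/h ÷ 1000 mL/L = 13.98 L/h
Infusion rate = 13.98 L/h × 12 mg/L = 167.8 mg/h

(a) 4230 mg; (b) 168 mg/h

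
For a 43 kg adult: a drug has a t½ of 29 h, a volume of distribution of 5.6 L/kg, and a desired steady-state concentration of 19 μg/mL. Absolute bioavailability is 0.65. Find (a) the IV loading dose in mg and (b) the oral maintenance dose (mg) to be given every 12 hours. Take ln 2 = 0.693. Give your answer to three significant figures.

(a) 4580 mg; (b) 2020 mg

Vd = 5.6 L/kg × 43 kg = 240.8 L
LD = Vd × C = 240.8 × 19 = 4575 mg
CL = 0.693 × Vd / t½ = 0.693 × 240.8 / 29 = 5.754 L/h
D = CL × Css × τ / F = 5.754 × 19 × 12 / 0.65 = 2018 mg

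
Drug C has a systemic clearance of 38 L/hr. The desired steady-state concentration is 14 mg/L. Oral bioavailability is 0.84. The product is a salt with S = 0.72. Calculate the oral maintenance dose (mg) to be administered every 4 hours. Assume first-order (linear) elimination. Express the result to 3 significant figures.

At steady state, dose per interval replaces the amount cleared in that interval: F·S·D/τ = CL·Css.
D = CL × Css × τ / F / S = 38.00 × 14 × 4 / 0.84 / 0.72 = 3519 mg

3520 mg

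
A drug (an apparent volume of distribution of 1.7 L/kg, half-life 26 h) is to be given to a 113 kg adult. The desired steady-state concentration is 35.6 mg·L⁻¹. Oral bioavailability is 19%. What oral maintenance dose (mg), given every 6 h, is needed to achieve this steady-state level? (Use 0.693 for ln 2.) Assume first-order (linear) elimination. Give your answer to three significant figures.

5760 mg

Vd(total) = 113 kg × 1.7 L/kg = 192.1 L
CL = 0.693 × Vd / t½ = 0.693 × 192.1 / 26 = 5.120 L/h
D = CL × Css × τ / F = 5.120 × 35.6 × 6 / 0.19 = 5756 mg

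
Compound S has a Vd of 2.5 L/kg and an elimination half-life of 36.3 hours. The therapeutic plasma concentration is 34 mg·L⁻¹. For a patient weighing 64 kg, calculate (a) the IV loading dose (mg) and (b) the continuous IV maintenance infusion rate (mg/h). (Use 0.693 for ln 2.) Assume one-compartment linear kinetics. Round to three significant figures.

Vd = 2.5 L/kg × 64 kg = 160.0 L
LD = Vd × C = 160.0 × 34 = 5440 mg
CL = 0.693 × Vd / t½ = 0.693 × 160.0 / 36.3 = 3.055 L/h
Infusion rate = CL × Css = 3.055 × 34 = 103.9 mg/h

(a) 5440 mg; (b) 104 mg/h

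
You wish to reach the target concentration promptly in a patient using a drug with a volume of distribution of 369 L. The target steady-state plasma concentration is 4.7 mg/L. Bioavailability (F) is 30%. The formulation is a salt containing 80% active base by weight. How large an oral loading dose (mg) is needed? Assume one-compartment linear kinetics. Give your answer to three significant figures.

7230 mg

LD = Vd × C / F / S = 369.0 × 4.700 / 0.3 / 0.8 = 7226 mg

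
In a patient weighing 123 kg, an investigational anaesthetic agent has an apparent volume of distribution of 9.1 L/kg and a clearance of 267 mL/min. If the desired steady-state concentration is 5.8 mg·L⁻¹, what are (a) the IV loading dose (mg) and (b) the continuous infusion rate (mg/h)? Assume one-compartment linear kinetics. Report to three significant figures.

(a) 6490 mg; (b) 92.9 mg/h

Vd = 9.1 L/kg × 123 kg = 1119 L
Loading dose = Vd × C = 1119 × 5.8 = 6490 mg
CL = 267 mL/min × 60/1000 = 16.02 L/h
Infusion rate = 16.02 L/h × 5.8 mg/L = 92.92 mg/h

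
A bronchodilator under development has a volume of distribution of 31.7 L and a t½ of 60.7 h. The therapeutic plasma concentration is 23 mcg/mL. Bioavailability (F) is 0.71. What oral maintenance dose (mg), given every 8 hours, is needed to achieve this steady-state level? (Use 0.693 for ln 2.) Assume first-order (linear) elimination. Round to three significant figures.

k = 0.693/60.7 = 0.01142 h⁻¹, so CL = k·Vd = 0.01142 × 31.70 = 0.3620 L/h
D = CL × Css × τ / F = 0.3620 × 23 × 8 / 0.71 = 93.81 mg

93.8 mg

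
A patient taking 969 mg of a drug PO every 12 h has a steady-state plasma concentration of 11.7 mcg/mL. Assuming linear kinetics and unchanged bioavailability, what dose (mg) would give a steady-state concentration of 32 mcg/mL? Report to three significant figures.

2650 mg

With linear kinetics, Css is proportional to dose rate (D/τ) at fixed clearance.
D₂ = D₁ × (Css,target / Css,current) = 969 × 32/11.7 = 2650 mg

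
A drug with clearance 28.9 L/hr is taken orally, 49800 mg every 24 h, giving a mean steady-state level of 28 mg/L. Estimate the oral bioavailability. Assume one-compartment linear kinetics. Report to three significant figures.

F·D/τ = CL·Css at steady state → F = CL·Css·τ / D.
F = 28.9 × 28 × 24 / 49800 = 0.390

0.390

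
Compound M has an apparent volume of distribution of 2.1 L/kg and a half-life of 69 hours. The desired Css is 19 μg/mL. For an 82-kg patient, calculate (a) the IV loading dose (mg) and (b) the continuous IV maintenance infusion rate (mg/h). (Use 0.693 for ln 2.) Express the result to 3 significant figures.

(a) 3270 mg; (b) 32.9 mg/h

Vd(total) = 82 kg × 2.1 L/kg = 172.2 L
LD = Vd × C = 172.2 × 19 = 3272 mg
CL = 0.693 × Vd / t½ = 0.693 × 172.2 / 69 = 1.729 L/h
Infusion rate = CL × Css = 1.729 × 19 = 32.85 mg/h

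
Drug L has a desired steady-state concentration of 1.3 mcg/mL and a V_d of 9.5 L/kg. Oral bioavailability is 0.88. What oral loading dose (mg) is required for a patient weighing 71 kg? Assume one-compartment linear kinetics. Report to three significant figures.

Vd(total) = 71 kg × 9.5 L/kg = 674.5 L
LD = Vd × C / F = 674.5 × 1.300 / 0.88 = 996.4 mg

996 mg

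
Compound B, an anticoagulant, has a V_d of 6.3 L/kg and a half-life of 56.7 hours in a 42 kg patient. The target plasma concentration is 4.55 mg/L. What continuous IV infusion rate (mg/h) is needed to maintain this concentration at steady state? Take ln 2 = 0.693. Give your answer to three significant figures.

Total Vd = 6.3 × 42 = 264.6 L
CL = ln 2 · Vd / t½ = 0.693 × 264.6 / 56.7 = 3.234 L/h
Infusion rate = CL × Css = 3.234 × 4.55 = 14.71 mg/h

14.7 mg/h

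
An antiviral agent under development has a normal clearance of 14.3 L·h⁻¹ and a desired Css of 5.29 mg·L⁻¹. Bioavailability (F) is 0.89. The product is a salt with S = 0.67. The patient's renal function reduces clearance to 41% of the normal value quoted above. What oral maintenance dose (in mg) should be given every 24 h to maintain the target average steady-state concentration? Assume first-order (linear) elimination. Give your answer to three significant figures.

1250 mg

Patient clearance = 0.41 × 14.30 = 5.863 L/h
D = CL × Css × τ / F / S = 5.863 × 5.29 × 24 / 0.89 / 0.67 = 1248 mg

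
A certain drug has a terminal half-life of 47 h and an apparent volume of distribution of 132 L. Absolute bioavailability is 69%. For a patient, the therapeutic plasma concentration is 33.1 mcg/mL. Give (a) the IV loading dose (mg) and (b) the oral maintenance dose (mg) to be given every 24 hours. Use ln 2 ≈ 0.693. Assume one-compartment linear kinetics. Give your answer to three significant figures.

(a) 4370 mg; (b) 2240 mg

LD = Vd × C = 132.0 × 33.1 = 4369 mg
CL = 0.693 × Vd / t½ = 0.693 × 132.0 / 47 = 1.946 L/h
D = CL × Css × τ / F = 1.946 × 33.1 × 24 / 0.69 = 2240 mg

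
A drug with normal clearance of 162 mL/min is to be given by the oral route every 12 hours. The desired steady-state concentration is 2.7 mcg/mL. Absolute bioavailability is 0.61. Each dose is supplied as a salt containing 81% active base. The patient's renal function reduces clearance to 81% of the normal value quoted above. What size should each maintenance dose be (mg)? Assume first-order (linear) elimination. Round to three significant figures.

CL = 162 mL/min × 60/1000 = 9.720 L/h
Patient clearance = 0.81 × 9.720 = 7.873 L/h
At steady state, dose per interval replaces the amount cleared in that interval: F·S·D/τ = CL·Css.
D = CL × Css × τ / F / S = 7.873 × 2.7 × 12 / 0.61 / 0.81 = 516.3 mg

516 mg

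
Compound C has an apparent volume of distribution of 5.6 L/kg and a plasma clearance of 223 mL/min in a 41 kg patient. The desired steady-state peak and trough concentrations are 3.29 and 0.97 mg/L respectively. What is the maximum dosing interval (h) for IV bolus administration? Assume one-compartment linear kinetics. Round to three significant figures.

21.0 h

Vd = 5.6 L/kg × 41 kg = 229.6 L
CL = 223 mL/min = 223 × 0.06 = 13.38 L/h
k = CL / Vd = 13.38 / 229.6 = 0.05828 h⁻¹
Between IV bolus doses, concentration decays as C = C₀·e^(−kτ), so C_peak/C_trough = e^(kτ).
τ_max = ln(C_peak/C_trough) / k = ln(3.29/0.97) / 0.05828 = 1.221 / 0.05828 = 20.95 h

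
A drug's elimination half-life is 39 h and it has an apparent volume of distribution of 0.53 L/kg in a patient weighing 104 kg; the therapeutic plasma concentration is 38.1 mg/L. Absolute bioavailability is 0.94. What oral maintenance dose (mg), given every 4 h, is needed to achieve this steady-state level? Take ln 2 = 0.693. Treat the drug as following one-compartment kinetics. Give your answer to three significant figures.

159 mg

Total Vd = 0.53 × 104 = 55.12 L
CL = ln 2 · Vd / t½ = 0.693 × 55.12 / 39 = 0.9794 L/h
D = CL × Css × τ / F = 0.9794 × 38.1 × 4 / 0.94 = 158.8 mg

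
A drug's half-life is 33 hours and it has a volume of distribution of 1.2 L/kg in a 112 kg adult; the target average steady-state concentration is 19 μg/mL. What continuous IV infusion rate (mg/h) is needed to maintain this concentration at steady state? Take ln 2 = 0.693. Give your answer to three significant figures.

53.6 mg/h

Vd(total) = 112 kg × 1.2 L/kg = 134.4 L
CL = 0.693 × Vd / t½ = 0.693 × 134.4 / 33 = 2.822 L/h
Infusion rate = CL × Css = 2.822 × 19 = 53.62 mg/h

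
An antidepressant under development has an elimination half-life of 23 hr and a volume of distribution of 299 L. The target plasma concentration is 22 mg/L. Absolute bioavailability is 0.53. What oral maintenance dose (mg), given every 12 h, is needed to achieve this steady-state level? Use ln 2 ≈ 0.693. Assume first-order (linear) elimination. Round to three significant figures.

CL = 0.693 × Vd / t½ = 0.693 × 299.0 / 23 = 9.009 L/h
D = CL × Css × τ / F = 9.009 × 22 × 12 / 0.53 = 4488 mg

4490 mg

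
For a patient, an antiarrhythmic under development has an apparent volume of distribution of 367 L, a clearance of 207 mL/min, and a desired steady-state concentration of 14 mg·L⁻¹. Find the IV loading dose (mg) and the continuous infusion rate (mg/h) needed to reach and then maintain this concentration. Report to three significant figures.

(a) 5140 mg; (b) 174 mg/h

Loading dose = Vd × C = 367.0 × 14 = 5138 mg
CL = 207 mL/min × 60/1000 = 12.42 L/h
Maintenance infusion rate = CL × Css = 12.42 × 14 = 173.9 mg/h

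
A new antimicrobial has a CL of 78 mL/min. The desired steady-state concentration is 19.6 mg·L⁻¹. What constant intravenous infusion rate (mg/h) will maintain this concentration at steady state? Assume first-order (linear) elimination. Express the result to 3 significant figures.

CL = 78 mL/min × 60/1000 = 4.680 L/h
At steady state, infusion rate equals elimination rate: rate in = CL × Css.
R₀ = 4.680 × 19.6 = 91.73 mg/h

91.7 mg/h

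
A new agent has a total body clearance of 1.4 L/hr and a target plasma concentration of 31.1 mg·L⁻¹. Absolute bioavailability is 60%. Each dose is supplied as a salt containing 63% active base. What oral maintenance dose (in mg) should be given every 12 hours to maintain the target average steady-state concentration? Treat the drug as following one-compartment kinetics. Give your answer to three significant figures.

1380 mg

D = CL × Css × τ / F / S = 1.400 × 31.1 × 12 / 0.6 / 0.63 = 1382 mg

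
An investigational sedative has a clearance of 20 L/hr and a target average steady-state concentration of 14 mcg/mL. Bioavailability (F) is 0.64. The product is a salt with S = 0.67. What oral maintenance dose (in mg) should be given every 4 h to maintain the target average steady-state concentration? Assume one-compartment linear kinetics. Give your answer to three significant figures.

D = CL × Css × τ / F / S = 20.00 × 14 × 4 / 0.64 / 0.67 = 2612 mg

2610 mg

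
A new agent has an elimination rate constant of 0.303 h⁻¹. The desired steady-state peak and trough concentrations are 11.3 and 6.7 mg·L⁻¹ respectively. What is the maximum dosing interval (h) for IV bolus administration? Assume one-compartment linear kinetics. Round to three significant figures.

Between IV bolus doses, concentration decays as C = C₀·e^(−kτ), so C_peak/C_trough = e^(kτ).
τ_max = ln(C_peak/C_trough) / k = ln(11.3/6.7) / 0.3030 = 0.5227 / 0.3030 = 1.725 h

1.73 h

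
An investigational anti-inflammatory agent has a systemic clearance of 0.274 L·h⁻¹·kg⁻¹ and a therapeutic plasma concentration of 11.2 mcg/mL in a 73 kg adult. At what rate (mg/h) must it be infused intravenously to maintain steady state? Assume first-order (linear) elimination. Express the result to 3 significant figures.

224 mg/h

CL = 0.274 L·h⁻¹·kg⁻¹ × 73 kg = 20.00 L/h
R₀ = 20.00 × 11.2 = 224.0 mg/h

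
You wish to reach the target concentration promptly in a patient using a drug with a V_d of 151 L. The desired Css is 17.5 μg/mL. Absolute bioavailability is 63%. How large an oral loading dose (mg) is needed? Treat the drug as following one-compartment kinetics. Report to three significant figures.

LD = Vd × C / F = 151.0 × 17.50 / 0.63 = 4194 mg

4190 mg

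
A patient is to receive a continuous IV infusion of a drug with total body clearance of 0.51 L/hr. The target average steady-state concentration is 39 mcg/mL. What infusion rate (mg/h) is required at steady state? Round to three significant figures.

At steady state, infusion rate equals elimination rate: rate in = CL × Css.
Infusion rate = CL · Css = 0.5100 L/h × 39 mg/L = 19.89 mg/h

19.9 mg/h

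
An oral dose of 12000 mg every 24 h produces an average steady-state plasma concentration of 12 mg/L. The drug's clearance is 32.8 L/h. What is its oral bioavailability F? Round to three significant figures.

0.787

F·D/τ = CL·Css at steady state → F = CL·Css·τ / D.
F = 32.8 × 12 × 24 / 12000 = 0.787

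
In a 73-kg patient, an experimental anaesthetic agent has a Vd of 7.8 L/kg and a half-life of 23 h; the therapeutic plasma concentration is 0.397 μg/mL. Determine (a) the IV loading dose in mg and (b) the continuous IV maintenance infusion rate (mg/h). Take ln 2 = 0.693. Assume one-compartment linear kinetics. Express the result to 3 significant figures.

(a) 226 mg; (b) 6.81 mg/h

Total Vd = 7.8 × 73 = 569.4 L
LD = Vd × C = 569.4 × 0.397 = 226.1 mg
CL = 0.693 × Vd / t½ = 0.693 × 569.4 / 23 = 17.16 L/h
Infusion rate = CL × Css = 17.16 × 0.397 = 6.813 mg/h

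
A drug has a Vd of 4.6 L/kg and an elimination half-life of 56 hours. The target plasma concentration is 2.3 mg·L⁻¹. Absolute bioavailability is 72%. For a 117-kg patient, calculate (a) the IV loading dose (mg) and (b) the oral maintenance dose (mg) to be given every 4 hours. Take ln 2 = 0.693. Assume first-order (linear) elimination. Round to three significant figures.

Vd(total) = 117 kg × 4.6 L/kg = 538.2 L
LD = Vd × C = 538.2 × 2.3 = 1238 mg
CL = 0.693 × Vd / t½ = 0.693 × 538.2 / 56 = 6.660 L/h
D = CL × Css × τ / F = 6.660 × 2.3 × 4 / 0.72 = 85.10 mg

(a) 1240 mg; (b) 85.1 mg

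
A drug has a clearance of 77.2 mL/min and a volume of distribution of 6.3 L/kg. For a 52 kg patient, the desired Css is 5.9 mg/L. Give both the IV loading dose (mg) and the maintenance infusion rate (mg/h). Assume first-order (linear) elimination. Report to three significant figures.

(a) 1930 mg; (b) 27.3 mg/h

Vd(total) = 52 kg × 6.3 L/kg = 327.6 L
Loading: fill Vd to C_target → 327.6 L × 5.9 mg/L = 1933 mg
Convert clearance: 77.2 mL/min × 60 min/h ÷ 1000 mL/L = 4.632 L/h
Infusion rate = 4.632 L/h × 5.9 mg/L = 27.33 mg/h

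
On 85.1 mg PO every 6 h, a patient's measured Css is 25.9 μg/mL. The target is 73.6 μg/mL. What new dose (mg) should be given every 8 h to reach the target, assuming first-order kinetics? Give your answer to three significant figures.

322 mg

For first-order elimination, Css ∝ F·D/(CL·τ); F and CL are unchanged, so Css ∝ D/τ.
D₂ = D₁ × (Css,target / Css,current) × (τ₂/τ₁) = 85.1 × (73.6/25.9) × (8/6) = 322.4 mg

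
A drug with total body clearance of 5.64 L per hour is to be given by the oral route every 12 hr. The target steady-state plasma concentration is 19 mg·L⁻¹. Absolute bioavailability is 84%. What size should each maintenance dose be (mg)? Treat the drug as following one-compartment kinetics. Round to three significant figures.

D = CL × Css × τ / F = 5.640 × 19 × 12 / 0.84 = 1531 mg

1530 mg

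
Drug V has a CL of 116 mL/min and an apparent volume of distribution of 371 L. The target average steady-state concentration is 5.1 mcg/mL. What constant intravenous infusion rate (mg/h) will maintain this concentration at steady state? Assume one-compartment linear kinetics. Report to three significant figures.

CL = 116 mL/min = 116 × 0.06 = 6.960 L/h
Infusion rate = CL · Css = 6.960 L/h × 5.1 mg/L = 35.50 mg/h

35.5 mg/h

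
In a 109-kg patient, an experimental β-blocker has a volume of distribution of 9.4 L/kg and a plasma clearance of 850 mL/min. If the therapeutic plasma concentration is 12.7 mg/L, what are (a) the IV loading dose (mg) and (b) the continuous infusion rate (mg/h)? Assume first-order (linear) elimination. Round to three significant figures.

Vd = 9.4 L/kg × 109 kg = 1025 L
LD = Vd · C_target = 1025 × 12.7 = 13020 mg
CL = 850 mL/min = 850 × 0.06 = 51.00 L/h
Maintenance: replace elimination → rate = CL × Css = 51.00 × 12.7 = 647.7 mg/h

(a) 13000 mg; (b) 648 mg/h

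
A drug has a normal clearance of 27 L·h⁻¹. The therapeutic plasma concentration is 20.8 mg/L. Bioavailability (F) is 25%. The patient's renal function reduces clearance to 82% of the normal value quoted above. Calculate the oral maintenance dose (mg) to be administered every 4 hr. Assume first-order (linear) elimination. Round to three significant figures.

7370 mg

Patient clearance = 0.82 × 27.00 = 22.14 L/h
D = CL × Css × τ / F = 22.14 × 20.8 × 4 / 0.25 = 7368 mg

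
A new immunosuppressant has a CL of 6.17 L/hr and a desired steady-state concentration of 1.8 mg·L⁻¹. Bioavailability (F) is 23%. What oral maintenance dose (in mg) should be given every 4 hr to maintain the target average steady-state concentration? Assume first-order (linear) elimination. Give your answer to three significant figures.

193 mg

D = CL × Css × τ / F = 6.170 × 1.8 × 4 / 0.23 = 193.1 mg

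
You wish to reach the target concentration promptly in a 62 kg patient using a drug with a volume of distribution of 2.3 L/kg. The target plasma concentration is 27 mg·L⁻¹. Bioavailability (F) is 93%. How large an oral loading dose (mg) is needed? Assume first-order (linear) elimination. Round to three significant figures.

4140 mg

Vd = 2.3 L/kg × 62 kg = 142.6 L
The loading dose fills Vd to the target concentration.
LD = Vd × C / F = 142.6 × 27.00 / 0.93 = 4140 mg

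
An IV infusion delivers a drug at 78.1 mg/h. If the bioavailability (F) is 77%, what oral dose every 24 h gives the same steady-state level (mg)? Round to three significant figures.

To maintain the same Css, the systemic dosing rate must be unchanged: F·D/τ = infusion rate.
D = rate × τ / F = 78.1 × 24 / 0.77 = 2434 mg

2430 mg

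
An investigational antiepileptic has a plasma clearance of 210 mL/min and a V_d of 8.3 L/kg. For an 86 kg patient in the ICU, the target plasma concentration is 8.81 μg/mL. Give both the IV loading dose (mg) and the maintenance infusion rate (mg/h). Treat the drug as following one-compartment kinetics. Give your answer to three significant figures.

(a) 6290 mg; (b) 111 mg/h

Vd = 8.3 L/kg × 86 kg = 713.8 L
Loading: fill Vd to C_target → 713.8 L × 8.81 mg/L = 6289 mg
Convert clearance: 210 mL/min × 60 min/h ÷ 1000 mL/L = 12.60 L/h
Infusion rate = 12.60 L/h × 8.81 mg/L = 111.0 mg/h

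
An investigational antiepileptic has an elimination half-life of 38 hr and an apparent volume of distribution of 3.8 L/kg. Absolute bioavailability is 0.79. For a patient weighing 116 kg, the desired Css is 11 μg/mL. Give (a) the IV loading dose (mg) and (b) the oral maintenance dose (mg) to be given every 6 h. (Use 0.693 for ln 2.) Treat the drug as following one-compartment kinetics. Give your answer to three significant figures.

Vd = 3.8 L/kg × 116 kg = 440.8 L
LD = Vd × C = 440.8 × 11 = 4849 mg
CL = 0.693 × Vd / t½ = 0.693 × 440.8 / 38 = 8.039 L/h
D = CL × Css × τ / F = 8.039 × 11 × 6 / 0.79 = 671.6 mg

(a) 4850 mg; (b) 672 mg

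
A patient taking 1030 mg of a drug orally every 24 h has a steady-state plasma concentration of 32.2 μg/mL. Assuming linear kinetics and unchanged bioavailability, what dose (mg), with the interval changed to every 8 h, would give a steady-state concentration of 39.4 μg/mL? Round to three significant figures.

With linear kinetics, Css is proportional to dose rate (D/τ) at fixed clearance.
D₂ = D₁ × (Css,target / Css,current) × (τ₂/τ₁) = 1030 × (39.4/32.2) × (8/24) = 420.1 mg

420 mg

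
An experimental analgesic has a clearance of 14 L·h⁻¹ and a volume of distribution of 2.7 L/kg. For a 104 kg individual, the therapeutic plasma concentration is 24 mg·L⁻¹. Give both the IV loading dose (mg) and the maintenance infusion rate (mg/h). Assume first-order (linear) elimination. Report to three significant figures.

Total Vd = 2.7 × 104 = 280.8 L
Loading dose = Vd × C = 280.8 × 24 = 6739 mg
Maintenance infusion rate = CL × Css = 14.00 × 24 = 336.0 mg/h

(a) 6740 mg; (b) 336 mg/h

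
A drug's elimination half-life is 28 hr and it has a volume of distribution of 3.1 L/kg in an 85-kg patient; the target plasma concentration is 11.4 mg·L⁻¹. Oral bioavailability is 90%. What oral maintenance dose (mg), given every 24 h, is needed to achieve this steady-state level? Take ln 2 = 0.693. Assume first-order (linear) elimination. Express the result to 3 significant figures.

Total Vd = 3.1 × 85 = 263.5 L
CL = ln 2 · Vd / t½ = 0.693 × 263.5 / 28 = 6.522 L/h
D = CL × Css × τ / F = 6.522 × 11.4 × 24 / 0.9 = 1983 mg

1980 mg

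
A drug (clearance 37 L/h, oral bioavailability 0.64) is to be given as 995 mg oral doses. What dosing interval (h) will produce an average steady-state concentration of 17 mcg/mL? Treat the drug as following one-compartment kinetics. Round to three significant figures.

F·D/τ = CL·Css → τ = F·D / (CL·Css).
τ = 0.64 × 995 / (37 × 17) = 1.012 h

1.01 h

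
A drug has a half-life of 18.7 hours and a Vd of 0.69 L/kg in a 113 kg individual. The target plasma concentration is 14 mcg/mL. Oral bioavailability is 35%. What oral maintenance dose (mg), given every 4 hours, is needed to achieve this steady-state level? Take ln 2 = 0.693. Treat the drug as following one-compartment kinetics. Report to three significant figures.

Vd = 0.69 L/kg × 113 kg = 77.97 L
CL = 0.693 × Vd / t½ = 0.693 × 77.97 / 18.7 = 2.889 L/h
D = CL × Css × τ / F = 2.889 × 14 × 4 / 0.35 = 462.2 mg

462 mg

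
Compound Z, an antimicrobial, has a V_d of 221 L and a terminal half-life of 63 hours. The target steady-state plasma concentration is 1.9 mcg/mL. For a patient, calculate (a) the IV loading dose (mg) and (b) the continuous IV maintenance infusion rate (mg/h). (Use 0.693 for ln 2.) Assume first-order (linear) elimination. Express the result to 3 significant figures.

(a) 420 mg; (b) 4.62 mg/h

LD = Vd × C = 221.0 × 1.9 = 419.9 mg
CL = 0.693 × Vd / t½ = 0.693 × 221.0 / 63 = 2.431 L/h
Infusion rate = CL × Css = 2.431 × 1.9 = 4.619 mg/h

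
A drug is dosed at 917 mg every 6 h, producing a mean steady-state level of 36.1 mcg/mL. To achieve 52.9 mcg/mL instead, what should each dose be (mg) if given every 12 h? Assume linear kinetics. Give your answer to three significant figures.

With linear kinetics, Css is proportional to dose rate (D/τ) at fixed clearance.
D₂ = D₁ × (Css,target / Css,current) × (τ₂/τ₁) = 917 × (52.9/36.1) × (12/6) = 2687 mg

2690 mg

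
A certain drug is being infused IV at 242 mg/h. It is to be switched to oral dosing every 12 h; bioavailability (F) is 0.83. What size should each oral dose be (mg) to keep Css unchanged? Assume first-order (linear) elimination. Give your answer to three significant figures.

3500 mg

To maintain the same Css, the systemic dosing rate must be unchanged: F·D/τ = infusion rate.
D = rate × τ / F = 242 × 12 / 0.83 = 3499 mg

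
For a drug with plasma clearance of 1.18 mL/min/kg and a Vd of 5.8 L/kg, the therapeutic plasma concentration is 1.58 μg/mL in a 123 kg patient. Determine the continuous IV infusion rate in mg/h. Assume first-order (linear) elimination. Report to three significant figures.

CL = 1.18 mL/min/kg × 123 kg = 145.1 mL/min = 145.1 × 60/1000 = 8.706 L/h
Maintenance depends on clearance, not Vd — rate in must match rate out.
R₀ = 8.706 × 1.58 = 13.76 mg/h

13.8 mg/h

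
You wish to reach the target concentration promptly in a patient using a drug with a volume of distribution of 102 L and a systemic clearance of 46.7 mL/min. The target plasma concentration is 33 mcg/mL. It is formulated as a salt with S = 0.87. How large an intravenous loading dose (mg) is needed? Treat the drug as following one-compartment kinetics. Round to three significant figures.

3870 mg

LD = Vd × C / S = 102.0 × 33.00 / 0.87 = 3869 mg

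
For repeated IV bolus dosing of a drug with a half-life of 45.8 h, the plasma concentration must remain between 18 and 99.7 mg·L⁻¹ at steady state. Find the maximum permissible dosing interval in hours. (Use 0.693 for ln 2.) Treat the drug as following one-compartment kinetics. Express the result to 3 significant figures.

113 h

k = 0.693 / t½ = 0.693 / 45.8 = 0.01513 h⁻¹
Between IV bolus doses, concentration decays as C = C₀·e^(−kτ), so C_peak/C_trough = e^(kτ).
τ_max = ln(C_peak/C_trough) / k = ln(99.7/18) / 0.01513 = 1.712 / 0.01513 = 113.2 h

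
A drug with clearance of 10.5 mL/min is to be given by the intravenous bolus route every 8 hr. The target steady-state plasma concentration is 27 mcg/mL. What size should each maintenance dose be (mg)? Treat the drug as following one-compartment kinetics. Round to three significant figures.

CL = 10.5 mL/min × 60/1000 = 0.6300 L/h
D = CL × Css × τ = 0.6300 × 27 × 8 = 136.1 mg

136 mg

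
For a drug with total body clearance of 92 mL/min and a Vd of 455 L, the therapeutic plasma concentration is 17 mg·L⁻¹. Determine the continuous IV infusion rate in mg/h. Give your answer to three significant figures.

Convert clearance: 92 mL/min × 60 min/h ÷ 1000 mL/L = 5.520 L/h
Vd does not affect the maintenance rate; only clearance governs steady-state input.
Infusion rate = CL · Css = 5.520 L/h × 17 mg/L = 93.84 mg/h

93.8 mg/h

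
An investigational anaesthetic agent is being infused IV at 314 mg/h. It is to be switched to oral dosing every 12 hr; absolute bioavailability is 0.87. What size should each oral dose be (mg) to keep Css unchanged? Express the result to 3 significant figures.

To maintain the same Css, the systemic dosing rate must be unchanged: F·D/τ = infusion rate.
D = rate × τ / F = 314 × 12 / 0.87 = 4331 mg

4330 mg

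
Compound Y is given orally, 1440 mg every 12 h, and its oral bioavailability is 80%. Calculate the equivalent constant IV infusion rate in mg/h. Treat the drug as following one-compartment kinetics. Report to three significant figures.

Equivalent systemic input: infusion rate = F·D/τ.
Rate = 0.8 × 1440 / 12 = 96.00 mg/h

96.0 mg/h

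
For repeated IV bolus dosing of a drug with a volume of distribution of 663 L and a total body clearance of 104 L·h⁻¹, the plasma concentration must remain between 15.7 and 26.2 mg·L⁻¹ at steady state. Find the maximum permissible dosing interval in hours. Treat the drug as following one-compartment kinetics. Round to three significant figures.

k = CL / Vd = 104.0 / 663.0 = 0.1569 h⁻¹
Between IV bolus doses, concentration decays as C = C₀·e^(−kτ), so C_peak/C_trough = e^(kτ).
τ_max = ln(C_peak/C_trough) / k = ln(26.2/15.7) / 0.1569 = 0.5121 / 0.1569 = 3.264 h

3.26 h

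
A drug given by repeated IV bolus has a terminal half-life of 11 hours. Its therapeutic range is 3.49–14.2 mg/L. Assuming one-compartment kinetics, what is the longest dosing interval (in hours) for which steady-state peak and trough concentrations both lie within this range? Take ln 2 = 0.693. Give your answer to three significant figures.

22.3 h

k = 0.693 / t½ = 0.693 / 11 = 0.06300 h⁻¹
Between IV bolus doses, concentration decays as C = C₀·e^(−kτ), so C_peak/C_trough = e^(kτ).
τ_max = ln(C_peak/C_trough) / k = ln(14.2/3.49) / 0.06300 = 1.403 / 0.06300 = 22.27 h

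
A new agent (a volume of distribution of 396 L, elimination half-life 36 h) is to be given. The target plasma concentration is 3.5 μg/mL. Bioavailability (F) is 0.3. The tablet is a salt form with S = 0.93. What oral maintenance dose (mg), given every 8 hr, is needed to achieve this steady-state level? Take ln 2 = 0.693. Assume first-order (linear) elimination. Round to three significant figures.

CL = 0.693 × Vd / t½ = 0.693 × 396.0 / 36 = 7.623 L/h
D = CL × Css × τ / F / S = 7.623 × 3.5 × 8 / 0.3 / 0.93 = 765.0 mg

765 mg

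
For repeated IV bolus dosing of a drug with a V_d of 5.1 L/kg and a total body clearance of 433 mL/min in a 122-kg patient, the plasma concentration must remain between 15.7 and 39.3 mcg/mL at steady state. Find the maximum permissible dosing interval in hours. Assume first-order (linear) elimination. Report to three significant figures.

22.0 h

Vd = 5.1 L/kg × 122 kg = 622.2 L
CL = 433 mL/min × 60/1000 = 25.98 L/h
k = CL / Vd = 25.98 / 622.2 = 0.04176 h⁻¹
Between IV bolus doses, concentration decays as C = C₀·e^(−kτ), so C_peak/C_trough = e^(kτ).
τ_max = ln(C_peak/C_trough) / k = ln(39.3/15.7) / 0.04176 = 0.9176 / 0.04176 = 21.97 h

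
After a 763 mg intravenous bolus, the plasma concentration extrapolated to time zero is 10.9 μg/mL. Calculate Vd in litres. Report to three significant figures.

70.0 L

Immediately after an IV bolus, C₀ = Dose / Vd, so Vd = Dose / C₀.
Vd = 763 / 10.9 = 70.00 L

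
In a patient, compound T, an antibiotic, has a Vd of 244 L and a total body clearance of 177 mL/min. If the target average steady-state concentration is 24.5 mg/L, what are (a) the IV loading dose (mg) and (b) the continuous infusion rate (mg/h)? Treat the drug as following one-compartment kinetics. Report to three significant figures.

LD = Vd · C_target = 244.0 × 24.5 = 5978 mg
Convert clearance: 177 mL/min × 60 min/h ÷ 1000 mL/L = 10.62 L/h
Maintenance infusion rate = CL × Css = 10.62 × 24.5 = 260.2 mg/h

(a) 5980 mg; (b) 260 mg/h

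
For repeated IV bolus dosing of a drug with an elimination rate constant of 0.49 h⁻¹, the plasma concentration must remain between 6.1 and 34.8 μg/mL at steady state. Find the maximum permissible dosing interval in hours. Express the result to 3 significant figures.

Between IV bolus doses, concentration decays as C = C₀·e^(−kτ), so C_peak/C_trough = e^(kτ).
τ_max = ln(C_peak/C_trough) / k = ln(34.8/6.1) / 0.4900 = 1.741 / 0.4900 = 3.553 h

3.55 h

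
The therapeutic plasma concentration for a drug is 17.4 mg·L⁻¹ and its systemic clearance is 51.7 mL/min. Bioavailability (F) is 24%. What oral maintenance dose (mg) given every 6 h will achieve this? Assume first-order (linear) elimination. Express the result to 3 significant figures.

1350 mg

CL = 51.7 mL/min × 60/1000 = 3.102 L/h
D = CL × Css × τ / F = 3.102 × 17.4 × 6 / 0.24 = 1349 mg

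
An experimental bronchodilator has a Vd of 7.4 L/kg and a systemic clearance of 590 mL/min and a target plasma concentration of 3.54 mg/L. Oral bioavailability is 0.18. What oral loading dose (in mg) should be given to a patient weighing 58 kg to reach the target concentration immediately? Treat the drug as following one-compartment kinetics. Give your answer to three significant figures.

8440 mg

Total Vd = 7.4 × 58 = 429.2 L
LD = Vd × C / F = 429.2 × 3.540 / 0.18 = 8441 mg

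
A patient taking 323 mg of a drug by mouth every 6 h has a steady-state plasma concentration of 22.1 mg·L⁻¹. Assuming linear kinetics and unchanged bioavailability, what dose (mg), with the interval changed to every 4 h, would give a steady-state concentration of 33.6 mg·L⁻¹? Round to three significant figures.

327 mg

For first-order elimination, Css ∝ F·D/(CL·τ); F and CL are unchanged, so Css ∝ D/τ.
D₂ = D₁ × (Css,target / Css,current) × (τ₂/τ₁) = 323 × (33.6/22.1) × (4/6) = 327.4 mg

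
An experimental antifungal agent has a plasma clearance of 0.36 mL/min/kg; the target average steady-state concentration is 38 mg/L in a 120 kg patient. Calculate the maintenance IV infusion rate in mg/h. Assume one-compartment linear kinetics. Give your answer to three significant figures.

98.5 mg/h

CL = 0.36 mL/min/kg × 120 kg = 43.20 mL/min = 43.20 × 60/1000 = 2.592 L/h
R₀ = 2.592 × 38 = 98.50 mg/h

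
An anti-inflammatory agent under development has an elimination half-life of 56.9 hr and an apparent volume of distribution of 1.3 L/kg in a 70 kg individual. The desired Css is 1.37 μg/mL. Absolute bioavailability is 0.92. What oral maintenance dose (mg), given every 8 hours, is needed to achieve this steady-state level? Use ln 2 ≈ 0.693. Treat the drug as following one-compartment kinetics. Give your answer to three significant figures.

13.2 mg

Vd(total) = 70 kg × 1.3 L/kg = 91.00 L
CL = 0.693 × Vd / t½ = 0.693 × 91.00 / 56.9 = 1.108 L/h
D = CL × Css × τ / F = 1.108 × 1.37 × 8 / 0.92 = 13.20 mg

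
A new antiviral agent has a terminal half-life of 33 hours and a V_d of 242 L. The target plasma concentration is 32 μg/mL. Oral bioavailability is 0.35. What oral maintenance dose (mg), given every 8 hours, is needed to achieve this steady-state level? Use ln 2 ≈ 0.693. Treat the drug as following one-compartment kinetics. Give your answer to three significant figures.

3720 mg

CL = 0.693 × Vd / t½ = 0.693 × 242.0 / 33 = 5.082 L/h
D = CL × Css × τ / F = 5.082 × 32 × 8 / 0.35 = 3717 mg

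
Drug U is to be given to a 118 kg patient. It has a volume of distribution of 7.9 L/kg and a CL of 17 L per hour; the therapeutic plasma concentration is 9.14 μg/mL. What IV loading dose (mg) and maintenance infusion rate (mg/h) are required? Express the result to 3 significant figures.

(a) 8520 mg; (b) 155 mg/h

Vd = 7.9 L/kg × 118 kg = 932.2 L
Loading dose = Vd × C = 932.2 × 9.14 = 8520 mg
Maintenance infusion rate = CL × Css = 17.00 × 9.14 = 155.4 mg/h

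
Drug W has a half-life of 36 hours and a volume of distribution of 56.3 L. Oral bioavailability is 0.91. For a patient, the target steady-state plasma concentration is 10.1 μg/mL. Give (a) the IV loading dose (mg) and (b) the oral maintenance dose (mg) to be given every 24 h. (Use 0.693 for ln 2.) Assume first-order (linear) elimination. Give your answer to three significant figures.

LD = Vd × C = 56.30 × 10.1 = 568.6 mg
CL = 0.693 × Vd / t½ = 0.693 × 56.30 / 36 = 1.084 L/h
D = CL × Css × τ / F = 1.084 × 10.1 × 24 / 0.91 = 288.7 mg

(a) 569 mg; (b) 289 mg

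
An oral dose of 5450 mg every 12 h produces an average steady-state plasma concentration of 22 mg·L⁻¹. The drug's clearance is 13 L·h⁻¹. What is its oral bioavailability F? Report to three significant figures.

F·D/τ = CL·Css at steady state → F = CL·Css·τ / D.
F = 13 × 22 × 12 / 5450 = 0.630

0.630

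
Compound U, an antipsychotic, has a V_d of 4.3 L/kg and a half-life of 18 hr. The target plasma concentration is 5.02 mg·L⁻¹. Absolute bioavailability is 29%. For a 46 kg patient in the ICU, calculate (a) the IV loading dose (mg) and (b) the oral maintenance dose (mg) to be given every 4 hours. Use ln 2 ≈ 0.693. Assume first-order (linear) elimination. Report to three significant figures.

(a) 993 mg; (b) 527 mg

Vd = 4.3 L/kg × 46 kg = 197.8 L
LD = Vd × C = 197.8 × 5.02 = 993.0 mg
CL = 0.693 × Vd / t½ = 0.693 × 197.8 / 18 = 7.615 L/h
D = CL × Css × τ / F = 7.615 × 5.02 × 4 / 0.29 = 527.3 mg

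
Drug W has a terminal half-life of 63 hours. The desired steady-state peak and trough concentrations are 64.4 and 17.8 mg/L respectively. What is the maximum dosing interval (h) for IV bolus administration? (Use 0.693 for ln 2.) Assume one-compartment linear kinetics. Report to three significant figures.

k = 0.693 / t½ = 0.693 / 63 = 0.01100 h⁻¹
Between IV bolus doses, concentration decays as C = C₀·e^(−kτ), so C_peak/C_trough = e^(kτ).
τ_max = ln(C_peak/C_trough) / k = ln(64.4/17.8) / 0.01100 = 1.286 / 0.01100 = 116.9 h

117 h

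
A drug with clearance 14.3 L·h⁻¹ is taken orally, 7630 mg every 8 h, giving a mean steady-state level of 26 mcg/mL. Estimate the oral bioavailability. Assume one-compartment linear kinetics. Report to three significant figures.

0.390

F·D/τ = CL·Css at steady state → F = CL·Css·τ / D.
F = 14.3 × 26 × 8 / 7630 = 0.390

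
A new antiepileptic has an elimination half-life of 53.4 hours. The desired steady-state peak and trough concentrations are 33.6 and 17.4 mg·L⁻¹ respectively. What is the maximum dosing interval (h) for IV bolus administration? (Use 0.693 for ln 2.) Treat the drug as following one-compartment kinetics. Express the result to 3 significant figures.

k = 0.693 / t½ = 0.693 / 53.4 = 0.01298 h⁻¹
Between IV bolus doses, concentration decays as C = C₀·e^(−kτ), so C_peak/C_trough = e^(kτ).
τ_max = ln(C_peak/C_trough) / k = ln(33.6/17.4) / 0.01298 = 0.6581 / 0.01298 = 50.70 h

50.7 h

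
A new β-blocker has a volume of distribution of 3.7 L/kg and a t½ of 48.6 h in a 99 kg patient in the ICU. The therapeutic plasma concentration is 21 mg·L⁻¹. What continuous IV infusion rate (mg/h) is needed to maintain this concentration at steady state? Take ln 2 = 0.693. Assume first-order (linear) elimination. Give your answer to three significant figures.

Vd(total) = 99 kg × 3.7 L/kg = 366.3 L
CL = 0.693 × Vd / t½ = 0.693 × 366.3 / 48.6 = 5.223 L/h
Infusion rate = CL × Css = 5.223 × 21 = 109.7 mg/h

110 mg/h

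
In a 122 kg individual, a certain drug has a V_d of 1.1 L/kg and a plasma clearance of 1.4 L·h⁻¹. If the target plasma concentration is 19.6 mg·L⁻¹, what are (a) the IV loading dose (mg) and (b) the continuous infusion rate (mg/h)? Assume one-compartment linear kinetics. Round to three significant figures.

(a) 2630 mg; (b) 27.4 mg/h

Vd(total) = 122 kg × 1.1 L/kg = 134.2 L
Loading dose = Vd × C = 134.2 × 19.6 = 2630 mg
Maintenance: replace elimination → rate = CL × Css = 1.400 × 19.6 = 27.44 mg/h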